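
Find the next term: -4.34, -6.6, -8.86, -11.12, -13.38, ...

Differences: -6.6 - -4.34 = -2.26
This is an arithmetic sequence with common difference d = -2.26.
Next term = -13.38 + -2.26 = -15.64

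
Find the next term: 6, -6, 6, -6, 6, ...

Ratios: -6 / 6 = -1.0
This is a geometric sequence with common ratio r = -1.
Next term = 6 * -1 = -6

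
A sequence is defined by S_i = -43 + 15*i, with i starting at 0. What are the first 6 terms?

This is an arithmetic sequence.
i=0: S_0 = -43 + 15*0 = -43
i=1: S_1 = -43 + 15*1 = -28
i=2: S_2 = -43 + 15*2 = -13
i=3: S_3 = -43 + 15*3 = 2
i=4: S_4 = -43 + 15*4 = 17
i=5: S_5 = -43 + 15*5 = 32
The first 6 terms are: [-43, -28, -13, 2, 17, 32]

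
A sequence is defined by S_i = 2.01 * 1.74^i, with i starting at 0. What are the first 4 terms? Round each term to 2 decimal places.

This is a geometric sequence.
i=0: S_0 = 2.01 * 1.74^0 = 2.01
i=1: S_1 = 2.01 * 1.74^1 ≈ 3.5
i=2: S_2 = 2.01 * 1.74^2 ≈ 6.09
i=3: S_3 = 2.01 * 1.74^3 ≈ 10.59
The first 4 terms are: [2.01, 3.5, 6.09, 10.59]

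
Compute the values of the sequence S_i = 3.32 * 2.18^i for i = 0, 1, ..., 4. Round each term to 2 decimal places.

This is a geometric sequence.
i=0: S_0 = 3.32 * 2.18^0 = 3.32
i=1: S_1 = 3.32 * 2.18^1 ≈ 7.24
i=2: S_2 = 3.32 * 2.18^2 ≈ 15.78
i=3: S_3 = 3.32 * 2.18^3 ≈ 34.4
i=4: S_4 = 3.32 * 2.18^4 ≈ 74.98
The first 5 terms are: [3.32, 7.24, 15.78, 34.4, 74.98]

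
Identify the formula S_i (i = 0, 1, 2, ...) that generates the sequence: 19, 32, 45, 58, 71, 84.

Check differences: 32 - 19 = 13
45 - 32 = 13
Common difference d = 13.
First term a = 19.
Formula: S_i = 19 + 13*i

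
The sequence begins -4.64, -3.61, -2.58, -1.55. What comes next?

Differences: -3.61 - -4.64 = 1.03
This is an arithmetic sequence with common difference d = 1.03.
Next term = -1.55 + 1.03 = -0.52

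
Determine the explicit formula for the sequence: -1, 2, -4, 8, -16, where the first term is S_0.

Check ratios: 2 / -1 = -2.0
Common ratio r = -2.
First term a = -1.
Formula: S_i = -1 * (-2)^i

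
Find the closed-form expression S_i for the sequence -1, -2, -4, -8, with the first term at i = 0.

Check ratios: -2 / -1 = 2.0
Common ratio r = 2.
First term a = -1.
Formula: S_i = -1 * 2^i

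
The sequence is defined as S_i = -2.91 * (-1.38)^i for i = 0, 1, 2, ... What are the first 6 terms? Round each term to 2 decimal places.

This is a geometric sequence.
i=0: S_0 = -2.91 * (-1.38)^0 = -2.91
i=1: S_1 = -2.91 * (-1.38)^1 ≈ 4.02
i=2: S_2 = -2.91 * (-1.38)^2 ≈ -5.54
i=3: S_3 = -2.91 * (-1.38)^3 ≈ 7.65
i=4: S_4 = -2.91 * (-1.38)^4 ≈ -10.55
i=5: S_5 = -2.91 * (-1.38)^5 ≈ 14.56
The first 6 terms are: [-2.91, 4.02, -5.54, 7.65, -10.55, 14.56]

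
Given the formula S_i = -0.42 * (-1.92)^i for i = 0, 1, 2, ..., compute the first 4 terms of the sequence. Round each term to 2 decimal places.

This is a geometric sequence.
i=0: S_0 = -0.42 * (-1.92)^0 = -0.42
i=1: S_1 = -0.42 * (-1.92)^1 ≈ 0.81
i=2: S_2 = -0.42 * (-1.92)^2 ≈ -1.55
i=3: S_3 = -0.42 * (-1.92)^3 ≈ 2.97
The first 4 terms are: [-0.42, 0.81, -1.55, 2.97]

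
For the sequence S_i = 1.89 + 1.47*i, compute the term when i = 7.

S_7 = 1.89 + 1.47*7 = 1.89 + 10.29 = 12.18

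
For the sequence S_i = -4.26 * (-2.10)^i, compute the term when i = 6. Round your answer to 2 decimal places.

S_6 = -4.26 * (-2.1)^6 ≈ -4.26 * 85.7661 ≈ -365.36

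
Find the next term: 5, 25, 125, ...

Ratios: 25 / 5 = 5.0
This is a geometric sequence with common ratio r = 5.
Next term = 125 * 5 = 625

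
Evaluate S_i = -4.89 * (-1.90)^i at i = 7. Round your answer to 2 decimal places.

S_7 = -4.89 * (-1.9)^7 ≈ -4.89 * -89.3872 ≈ 437.1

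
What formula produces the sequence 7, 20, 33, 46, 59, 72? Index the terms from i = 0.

Check differences: 20 - 7 = 13
33 - 20 = 13
Common difference d = 13.
First term a = 7.
Formula: S_i = 7 + 13*i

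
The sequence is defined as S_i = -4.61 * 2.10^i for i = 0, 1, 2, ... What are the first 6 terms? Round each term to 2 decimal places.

This is a geometric sequence.
i=0: S_0 = -4.61 * 2.1^0 = -4.61
i=1: S_1 = -4.61 * 2.1^1 ≈ -9.68
i=2: S_2 = -4.61 * 2.1^2 ≈ -20.33
i=3: S_3 = -4.61 * 2.1^3 ≈ -42.69
i=4: S_4 = -4.61 * 2.1^4 ≈ -89.66
i=5: S_5 = -4.61 * 2.1^5 ≈ -188.28
The first 6 terms are: [-4.61, -9.68, -20.33, -42.69, -89.66, -188.28]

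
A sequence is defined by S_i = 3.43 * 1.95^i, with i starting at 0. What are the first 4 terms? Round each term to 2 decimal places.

This is a geometric sequence.
i=0: S_0 = 3.43 * 1.95^0 = 3.43
i=1: S_1 = 3.43 * 1.95^1 ≈ 6.69
i=2: S_2 = 3.43 * 1.95^2 ≈ 13.04
i=3: S_3 = 3.43 * 1.95^3 ≈ 25.43
The first 4 terms are: [3.43, 6.69, 13.04, 25.43]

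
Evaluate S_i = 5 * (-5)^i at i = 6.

S_6 = 5 * (-5)^6 = 5 * 15625 = 78125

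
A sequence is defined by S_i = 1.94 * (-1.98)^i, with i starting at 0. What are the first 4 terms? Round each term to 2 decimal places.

This is a geometric sequence.
i=0: S_0 = 1.94 * (-1.98)^0 = 1.94
i=1: S_1 = 1.94 * (-1.98)^1 ≈ -3.84
i=2: S_2 = 1.94 * (-1.98)^2 ≈ 7.61
i=3: S_3 = 1.94 * (-1.98)^3 ≈ -15.06
The first 4 terms are: [1.94, -3.84, 7.61, -15.06]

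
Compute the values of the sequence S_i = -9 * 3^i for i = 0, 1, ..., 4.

This is a geometric sequence.
i=0: S_0 = -9 * 3^0 = -9
i=1: S_1 = -9 * 3^1 = -27
i=2: S_2 = -9 * 3^2 = -81
i=3: S_3 = -9 * 3^3 = -243
i=4: S_4 = -9 * 3^4 = -729
The first 5 terms are: [-9, -27, -81, -243, -729]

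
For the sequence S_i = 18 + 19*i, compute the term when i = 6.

S_6 = 18 + 19*6 = 18 + 114 = 132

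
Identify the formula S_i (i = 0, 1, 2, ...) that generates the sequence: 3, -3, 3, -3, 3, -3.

Check ratios: -3 / 3 = -1.0
Common ratio r = -1.
First term a = 3.
Formula: S_i = 3 * (-1)^i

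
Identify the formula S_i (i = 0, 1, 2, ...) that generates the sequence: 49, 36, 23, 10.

Check differences: 36 - 49 = -13
23 - 36 = -13
Common difference d = -13.
First term a = 49.
Formula: S_i = 49 - 13*i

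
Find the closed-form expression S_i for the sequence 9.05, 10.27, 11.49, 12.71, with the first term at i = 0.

Check differences: 10.27 - 9.05 = 1.22
11.49 - 10.27 = 1.22
Common difference d = 1.22.
First term a = 9.05.
Formula: S_i = 9.05 + 1.22*i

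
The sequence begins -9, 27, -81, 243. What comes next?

Ratios: 27 / -9 = -3.0
This is a geometric sequence with common ratio r = -3.
Next term = 243 * -3 = -729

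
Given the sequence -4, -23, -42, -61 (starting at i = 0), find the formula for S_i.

Check differences: -23 - -4 = -19
-42 - -23 = -19
Common difference d = -19.
First term a = -4.
Formula: S_i = -4 - 19*i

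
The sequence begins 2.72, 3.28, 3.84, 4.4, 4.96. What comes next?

Differences: 3.28 - 2.72 = 0.56
This is an arithmetic sequence with common difference d = 0.56.
Next term = 4.96 + 0.56 = 5.52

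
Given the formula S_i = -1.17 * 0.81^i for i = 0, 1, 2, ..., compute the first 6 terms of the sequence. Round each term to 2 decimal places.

This is a geometric sequence.
i=0: S_0 = -1.17 * 0.81^0 = -1.17
i=1: S_1 = -1.17 * 0.81^1 ≈ -0.95
i=2: S_2 = -1.17 * 0.81^2 ≈ -0.77
i=3: S_3 = -1.17 * 0.81^3 ≈ -0.62
i=4: S_4 = -1.17 * 0.81^4 ≈ -0.5
i=5: S_5 = -1.17 * 0.81^5 ≈ -0.41
The first 6 terms are: [-1.17, -0.95, -0.77, -0.62, -0.5, -0.41]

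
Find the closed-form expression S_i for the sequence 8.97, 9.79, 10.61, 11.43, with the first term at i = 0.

Check differences: 9.79 - 8.97 = 0.82
10.61 - 9.79 = 0.82
Common difference d = 0.82.
First term a = 8.97.
Formula: S_i = 8.97 + 0.82*i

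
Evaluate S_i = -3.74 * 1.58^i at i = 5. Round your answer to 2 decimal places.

S_5 = -3.74 * 1.58^5 ≈ -3.74 * 9.8466 ≈ -36.83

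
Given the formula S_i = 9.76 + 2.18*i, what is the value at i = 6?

S_6 = 9.76 + 2.18*6 = 9.76 + 13.08 = 22.84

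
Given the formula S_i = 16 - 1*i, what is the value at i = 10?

S_10 = 16 + -1*10 = 16 + -10 = 6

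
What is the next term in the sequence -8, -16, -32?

Ratios: -16 / -8 = 2.0
This is a geometric sequence with common ratio r = 2.
Next term = -32 * 2 = -64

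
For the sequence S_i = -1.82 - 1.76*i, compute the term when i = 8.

S_8 = -1.82 + -1.76*8 = -1.82 + -14.08 = -15.9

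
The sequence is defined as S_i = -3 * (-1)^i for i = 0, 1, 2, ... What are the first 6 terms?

This is a geometric sequence.
i=0: S_0 = -3 * (-1)^0 = -3
i=1: S_1 = -3 * (-1)^1 = 3
i=2: S_2 = -3 * (-1)^2 = -3
i=3: S_3 = -3 * (-1)^3 = 3
i=4: S_4 = -3 * (-1)^4 = -3
i=5: S_5 = -3 * (-1)^5 = 3
The first 6 terms are: [-3, 3, -3, 3, -3, 3]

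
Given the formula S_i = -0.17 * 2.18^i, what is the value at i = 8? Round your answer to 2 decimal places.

S_8 = -0.17 * 2.18^8 ≈ -0.17 * 510.096 ≈ -86.72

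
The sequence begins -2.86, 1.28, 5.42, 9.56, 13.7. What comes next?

Differences: 1.28 - -2.86 = 4.14
This is an arithmetic sequence with common difference d = 4.14.
Next term = 13.7 + 4.14 = 17.84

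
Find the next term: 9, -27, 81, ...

Ratios: -27 / 9 = -3.0
This is a geometric sequence with common ratio r = -3.
Next term = 81 * -3 = -243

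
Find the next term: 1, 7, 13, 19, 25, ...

Differences: 7 - 1 = 6
This is an arithmetic sequence with common difference d = 6.
Next term = 25 + 6 = 31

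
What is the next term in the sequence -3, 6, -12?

Ratios: 6 / -3 = -2.0
This is a geometric sequence with common ratio r = -2.
Next term = -12 * -2 = 24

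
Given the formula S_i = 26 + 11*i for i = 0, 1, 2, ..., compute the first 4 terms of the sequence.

This is an arithmetic sequence.
i=0: S_0 = 26 + 11*0 = 26
i=1: S_1 = 26 + 11*1 = 37
i=2: S_2 = 26 + 11*2 = 48
i=3: S_3 = 26 + 11*3 = 59
The first 4 terms are: [26, 37, 48, 59]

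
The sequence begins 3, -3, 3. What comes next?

Ratios: -3 / 3 = -1.0
This is a geometric sequence with common ratio r = -1.
Next term = 3 * -1 = -3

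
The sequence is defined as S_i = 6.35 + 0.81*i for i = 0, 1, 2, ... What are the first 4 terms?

This is an arithmetic sequence.
i=0: S_0 = 6.35 + 0.81*0 = 6.35
i=1: S_1 = 6.35 + 0.81*1 = 7.16
i=2: S_2 = 6.35 + 0.81*2 = 7.97
i=3: S_3 = 6.35 + 0.81*3 = 8.78
The first 4 terms are: [6.35, 7.16, 7.97, 8.78]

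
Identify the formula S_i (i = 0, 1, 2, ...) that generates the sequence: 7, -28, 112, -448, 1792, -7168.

Check ratios: -28 / 7 = -4.0
Common ratio r = -4.
First term a = 7.
Formula: S_i = 7 * (-4)^i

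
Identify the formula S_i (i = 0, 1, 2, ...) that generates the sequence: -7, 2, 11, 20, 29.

Check differences: 2 - -7 = 9
11 - 2 = 9
Common difference d = 9.
First term a = -7.
Formula: S_i = -7 + 9*i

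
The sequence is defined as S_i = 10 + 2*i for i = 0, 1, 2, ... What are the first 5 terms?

This is an arithmetic sequence.
i=0: S_0 = 10 + 2*0 = 10
i=1: S_1 = 10 + 2*1 = 12
i=2: S_2 = 10 + 2*2 = 14
i=3: S_3 = 10 + 2*3 = 16
i=4: S_4 = 10 + 2*4 = 18
The first 5 terms are: [10, 12, 14, 16, 18]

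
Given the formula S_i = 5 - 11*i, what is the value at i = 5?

S_5 = 5 + -11*5 = 5 + -55 = -50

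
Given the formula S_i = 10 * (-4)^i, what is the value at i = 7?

S_7 = 10 * (-4)^7 = 10 * -16384 = -163840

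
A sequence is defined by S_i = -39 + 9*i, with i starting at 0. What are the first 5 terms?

This is an arithmetic sequence.
i=0: S_0 = -39 + 9*0 = -39
i=1: S_1 = -39 + 9*1 = -30
i=2: S_2 = -39 + 9*2 = -21
i=3: S_3 = -39 + 9*3 = -12
i=4: S_4 = -39 + 9*4 = -3
The first 5 terms are: [-39, -30, -21, -12, -3]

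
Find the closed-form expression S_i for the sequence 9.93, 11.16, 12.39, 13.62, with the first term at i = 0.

Check differences: 11.16 - 9.93 = 1.23
12.39 - 11.16 = 1.23
Common difference d = 1.23.
First term a = 9.93.
Formula: S_i = 9.93 + 1.23*i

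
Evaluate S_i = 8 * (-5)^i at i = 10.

S_10 = 8 * (-5)^10 = 8 * 9765625 = 78125000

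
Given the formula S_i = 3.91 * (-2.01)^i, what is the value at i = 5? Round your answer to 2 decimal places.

S_5 = 3.91 * (-2.01)^5 ≈ 3.91 * -32.808 ≈ -128.28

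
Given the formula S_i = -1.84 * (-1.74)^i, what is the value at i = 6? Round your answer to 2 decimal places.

S_6 = -1.84 * (-1.74)^6 ≈ -1.84 * 27.7521 ≈ -51.06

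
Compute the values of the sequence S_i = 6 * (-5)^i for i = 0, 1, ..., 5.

This is a geometric sequence.
i=0: S_0 = 6 * (-5)^0 = 6
i=1: S_1 = 6 * (-5)^1 = -30
i=2: S_2 = 6 * (-5)^2 = 150
i=3: S_3 = 6 * (-5)^3 = -750
i=4: S_4 = 6 * (-5)^4 = 3750
i=5: S_5 = 6 * (-5)^5 = -18750
The first 6 terms are: [6, -30, 150, -750, 3750, -18750]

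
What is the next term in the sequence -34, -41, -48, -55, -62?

Differences: -41 - -34 = -7
This is an arithmetic sequence with common difference d = -7.
Next term = -62 + -7 = -69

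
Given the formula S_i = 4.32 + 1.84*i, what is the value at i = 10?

S_10 = 4.32 + 1.84*10 = 4.32 + 18.4 = 22.72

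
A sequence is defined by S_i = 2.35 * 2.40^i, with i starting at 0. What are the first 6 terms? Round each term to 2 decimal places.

This is a geometric sequence.
i=0: S_0 = 2.35 * 2.4^0 = 2.35
i=1: S_1 = 2.35 * 2.4^1 = 5.64
i=2: S_2 = 2.35 * 2.4^2 ≈ 13.54
i=3: S_3 = 2.35 * 2.4^3 ≈ 32.49
i=4: S_4 = 2.35 * 2.4^4 ≈ 77.97
i=5: S_5 = 2.35 * 2.4^5 ≈ 187.12
The first 6 terms are: [2.35, 5.64, 13.54, 32.49, 77.97, 187.12]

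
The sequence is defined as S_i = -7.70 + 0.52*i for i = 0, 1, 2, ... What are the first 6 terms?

This is an arithmetic sequence.
i=0: S_0 = -7.7 + 0.52*0 = -7.7
i=1: S_1 = -7.7 + 0.52*1 = -7.18
i=2: S_2 = -7.7 + 0.52*2 = -6.66
i=3: S_3 = -7.7 + 0.52*3 = -6.14
i=4: S_4 = -7.7 + 0.52*4 = -5.62
i=5: S_5 = -7.7 + 0.52*5 = -5.1
The first 6 terms are: [-7.7, -7.18, -6.66, -6.14, -5.62, -5.1]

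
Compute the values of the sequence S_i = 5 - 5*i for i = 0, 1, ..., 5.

This is an arithmetic sequence.
i=0: S_0 = 5 + -5*0 = 5
i=1: S_1 = 5 + -5*1 = 0
i=2: S_2 = 5 + -5*2 = -5
i=3: S_3 = 5 + -5*3 = -10
i=4: S_4 = 5 + -5*4 = -15
i=5: S_5 = 5 + -5*5 = -20
The first 6 terms are: [5, 0, -5, -10, -15, -20]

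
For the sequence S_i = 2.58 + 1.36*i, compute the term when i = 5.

S_5 = 2.58 + 1.36*5 = 2.58 + 6.8 = 9.38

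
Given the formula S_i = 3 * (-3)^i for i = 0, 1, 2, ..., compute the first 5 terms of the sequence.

This is a geometric sequence.
i=0: S_0 = 3 * (-3)^0 = 3
i=1: S_1 = 3 * (-3)^1 = -9
i=2: S_2 = 3 * (-3)^2 = 27
i=3: S_3 = 3 * (-3)^3 = -81
i=4: S_4 = 3 * (-3)^4 = 243
The first 5 terms are: [3, -9, 27, -81, 243]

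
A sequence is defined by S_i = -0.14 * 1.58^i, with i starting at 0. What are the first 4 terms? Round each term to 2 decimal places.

This is a geometric sequence.
i=0: S_0 = -0.14 * 1.58^0 = -0.14
i=1: S_1 = -0.14 * 1.58^1 ≈ -0.22
i=2: S_2 = -0.14 * 1.58^2 ≈ -0.35
i=3: S_3 = -0.14 * 1.58^3 ≈ -0.55
The first 4 terms are: [-0.14, -0.22, -0.35, -0.55]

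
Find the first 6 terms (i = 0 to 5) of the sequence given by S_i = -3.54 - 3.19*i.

This is an arithmetic sequence.
i=0: S_0 = -3.54 + -3.19*0 = -3.54
i=1: S_1 = -3.54 + -3.19*1 = -6.73
i=2: S_2 = -3.54 + -3.19*2 = -9.92
i=3: S_3 = -3.54 + -3.19*3 = -13.11
i=4: S_4 = -3.54 + -3.19*4 = -16.3
i=5: S_5 = -3.54 + -3.19*5 = -19.49
The first 6 terms are: [-3.54, -6.73, -9.92, -13.11, -16.3, -19.49]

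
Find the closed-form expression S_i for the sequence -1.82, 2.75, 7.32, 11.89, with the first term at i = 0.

Check differences: 2.75 - -1.82 = 4.57
7.32 - 2.75 = 4.57
Common difference d = 4.57.
First term a = -1.82.
Formula: S_i = -1.82 + 4.57*i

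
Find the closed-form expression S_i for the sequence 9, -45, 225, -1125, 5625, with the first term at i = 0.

Check ratios: -45 / 9 = -5.0
Common ratio r = -5.
First term a = 9.
Formula: S_i = 9 * (-5)^i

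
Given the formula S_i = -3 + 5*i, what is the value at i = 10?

S_10 = -3 + 5*10 = -3 + 50 = 47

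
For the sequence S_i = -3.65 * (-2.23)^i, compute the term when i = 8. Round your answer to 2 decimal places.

S_8 = -3.65 * (-2.23)^8 ≈ -3.65 * 611.5598 ≈ -2232.19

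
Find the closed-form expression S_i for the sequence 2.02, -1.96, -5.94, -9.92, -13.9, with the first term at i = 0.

Check differences: -1.96 - 2.02 = -3.98
-5.94 - -1.96 = -3.98
Common difference d = -3.98.
First term a = 2.02.
Formula: S_i = 2.02 - 3.98*i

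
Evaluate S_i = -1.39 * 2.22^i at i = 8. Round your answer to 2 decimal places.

S_8 = -1.39 * 2.22^8 ≈ -1.39 * 589.9617 ≈ -820.05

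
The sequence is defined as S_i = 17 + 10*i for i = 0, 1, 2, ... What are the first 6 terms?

This is an arithmetic sequence.
i=0: S_0 = 17 + 10*0 = 17
i=1: S_1 = 17 + 10*1 = 27
i=2: S_2 = 17 + 10*2 = 37
i=3: S_3 = 17 + 10*3 = 47
i=4: S_4 = 17 + 10*4 = 57
i=5: S_5 = 17 + 10*5 = 67
The first 6 terms are: [17, 27, 37, 47, 57, 67]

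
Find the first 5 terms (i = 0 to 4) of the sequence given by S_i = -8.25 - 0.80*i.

This is an arithmetic sequence.
i=0: S_0 = -8.25 + -0.8*0 = -8.25
i=1: S_1 = -8.25 + -0.8*1 = -9.05
i=2: S_2 = -8.25 + -0.8*2 = -9.85
i=3: S_3 = -8.25 + -0.8*3 = -10.65
i=4: S_4 = -8.25 + -0.8*4 = -11.45
The first 5 terms are: [-8.25, -9.05, -9.85, -10.65, -11.45]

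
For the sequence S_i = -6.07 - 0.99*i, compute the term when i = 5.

S_5 = -6.07 + -0.99*5 = -6.07 + -4.95 = -11.02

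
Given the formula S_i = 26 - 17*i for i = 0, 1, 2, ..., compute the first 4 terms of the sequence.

This is an arithmetic sequence.
i=0: S_0 = 26 + -17*0 = 26
i=1: S_1 = 26 + -17*1 = 9
i=2: S_2 = 26 + -17*2 = -8
i=3: S_3 = 26 + -17*3 = -25
The first 4 terms are: [26, 9, -8, -25]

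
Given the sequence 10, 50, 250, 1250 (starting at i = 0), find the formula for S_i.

Check ratios: 50 / 10 = 5.0
Common ratio r = 5.
First term a = 10.
Formula: S_i = 10 * 5^i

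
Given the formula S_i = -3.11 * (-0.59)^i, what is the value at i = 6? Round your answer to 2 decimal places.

S_6 = -3.11 * (-0.59)^6 ≈ -3.11 * 0.0422 ≈ -0.13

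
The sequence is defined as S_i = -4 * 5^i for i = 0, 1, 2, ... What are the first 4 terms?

This is a geometric sequence.
i=0: S_0 = -4 * 5^0 = -4
i=1: S_1 = -4 * 5^1 = -20
i=2: S_2 = -4 * 5^2 = -100
i=3: S_3 = -4 * 5^3 = -500
The first 4 terms are: [-4, -20, -100, -500]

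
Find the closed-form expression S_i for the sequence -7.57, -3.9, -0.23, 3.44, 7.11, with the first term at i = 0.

Check differences: -3.9 - -7.57 = 3.67
-0.23 - -3.9 = 3.67
Common difference d = 3.67.
First term a = -7.57.
Formula: S_i = -7.57 + 3.67*i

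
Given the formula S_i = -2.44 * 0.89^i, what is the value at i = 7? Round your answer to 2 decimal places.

S_7 = -2.44 * 0.89^7 ≈ -2.44 * 0.4423 ≈ -1.08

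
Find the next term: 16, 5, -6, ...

Differences: 5 - 16 = -11
This is an arithmetic sequence with common difference d = -11.
Next term = -6 + -11 = -17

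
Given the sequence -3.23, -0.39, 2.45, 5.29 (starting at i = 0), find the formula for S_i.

Check differences: -0.39 - -3.23 = 2.84
2.45 - -0.39 = 2.84
Common difference d = 2.84.
First term a = -3.23.
Formula: S_i = -3.23 + 2.84*i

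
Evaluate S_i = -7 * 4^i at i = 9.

S_9 = -7 * 4^9 = -7 * 262144 = -1835008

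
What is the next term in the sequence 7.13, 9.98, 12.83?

Differences: 9.98 - 7.13 = 2.85
This is an arithmetic sequence with common difference d = 2.85.
Next term = 12.83 + 2.85 = 15.68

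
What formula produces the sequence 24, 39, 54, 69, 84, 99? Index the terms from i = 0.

Check differences: 39 - 24 = 15
54 - 39 = 15
Common difference d = 15.
First term a = 24.
Formula: S_i = 24 + 15*i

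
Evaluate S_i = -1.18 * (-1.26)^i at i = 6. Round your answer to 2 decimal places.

S_6 = -1.18 * (-1.26)^6 ≈ -1.18 * 4.0015 ≈ -4.72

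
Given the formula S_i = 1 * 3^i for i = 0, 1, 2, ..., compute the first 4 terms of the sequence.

This is a geometric sequence.
i=0: S_0 = 1 * 3^0 = 1
i=1: S_1 = 1 * 3^1 = 3
i=2: S_2 = 1 * 3^2 = 9
i=3: S_3 = 1 * 3^3 = 27
The first 4 terms are: [1, 3, 9, 27]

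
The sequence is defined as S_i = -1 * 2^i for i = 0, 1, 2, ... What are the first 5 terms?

This is a geometric sequence.
i=0: S_0 = -1 * 2^0 = -1
i=1: S_1 = -1 * 2^1 = -2
i=2: S_2 = -1 * 2^2 = -4
i=3: S_3 = -1 * 2^3 = -8
i=4: S_4 = -1 * 2^4 = -16
The first 5 terms are: [-1, -2, -4, -8, -16]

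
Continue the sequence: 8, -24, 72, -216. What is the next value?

Ratios: -24 / 8 = -3.0
This is a geometric sequence with common ratio r = -3.
Next term = -216 * -3 = 648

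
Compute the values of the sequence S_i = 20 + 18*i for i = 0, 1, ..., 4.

This is an arithmetic sequence.
i=0: S_0 = 20 + 18*0 = 20
i=1: S_1 = 20 + 18*1 = 38
i=2: S_2 = 20 + 18*2 = 56
i=3: S_3 = 20 + 18*3 = 74
i=4: S_4 = 20 + 18*4 = 92
The first 5 terms are: [20, 38, 56, 74, 92]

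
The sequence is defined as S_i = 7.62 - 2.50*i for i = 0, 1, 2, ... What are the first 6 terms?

This is an arithmetic sequence.
i=0: S_0 = 7.62 + -2.5*0 = 7.62
i=1: S_1 = 7.62 + -2.5*1 = 5.12
i=2: S_2 = 7.62 + -2.5*2 = 2.62
i=3: S_3 = 7.62 + -2.5*3 = 0.12
i=4: S_4 = 7.62 + -2.5*4 = -2.38
i=5: S_5 = 7.62 + -2.5*5 = -4.88
The first 6 terms are: [7.62, 5.12, 2.62, 0.12, -2.38, -4.88]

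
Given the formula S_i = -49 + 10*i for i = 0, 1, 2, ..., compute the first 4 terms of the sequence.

This is an arithmetic sequence.
i=0: S_0 = -49 + 10*0 = -49
i=1: S_1 = -49 + 10*1 = -39
i=2: S_2 = -49 + 10*2 = -29
i=3: S_3 = -49 + 10*3 = -19
The first 4 terms are: [-49, -39, -29, -19]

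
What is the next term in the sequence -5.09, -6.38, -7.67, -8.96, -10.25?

Differences: -6.38 - -5.09 = -1.29
This is an arithmetic sequence with common difference d = -1.29.
Next term = -10.25 + -1.29 = -11.54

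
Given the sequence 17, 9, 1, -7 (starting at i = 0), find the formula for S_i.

Check differences: 9 - 17 = -8
1 - 9 = -8
Common difference d = -8.
First term a = 17.
Formula: S_i = 17 - 8*i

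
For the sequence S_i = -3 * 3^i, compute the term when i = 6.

S_6 = -3 * 3^6 = -3 * 729 = -2187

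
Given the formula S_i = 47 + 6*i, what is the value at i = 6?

S_6 = 47 + 6*6 = 47 + 36 = 83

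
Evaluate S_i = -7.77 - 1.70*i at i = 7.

S_7 = -7.77 + -1.7*7 = -7.77 + -11.9 = -19.67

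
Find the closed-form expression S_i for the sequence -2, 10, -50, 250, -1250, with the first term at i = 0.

Check ratios: 10 / -2 = -5.0
Common ratio r = -5.
First term a = -2.
Formula: S_i = -2 * (-5)^i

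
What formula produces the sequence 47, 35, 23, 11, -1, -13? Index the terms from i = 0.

Check differences: 35 - 47 = -12
23 - 35 = -12
Common difference d = -12.
First term a = 47.
Formula: S_i = 47 - 12*i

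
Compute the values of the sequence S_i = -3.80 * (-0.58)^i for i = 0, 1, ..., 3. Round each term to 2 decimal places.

This is a geometric sequence.
i=0: S_0 = -3.8 * (-0.58)^0 = -3.8
i=1: S_1 = -3.8 * (-0.58)^1 ≈ 2.2
i=2: S_2 = -3.8 * (-0.58)^2 ≈ -1.28
i=3: S_3 = -3.8 * (-0.58)^3 ≈ 0.74
The first 4 terms are: [-3.8, 2.2, -1.28, 0.74]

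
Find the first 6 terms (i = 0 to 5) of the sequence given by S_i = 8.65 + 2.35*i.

This is an arithmetic sequence.
i=0: S_0 = 8.65 + 2.35*0 = 8.65
i=1: S_1 = 8.65 + 2.35*1 = 11.0
i=2: S_2 = 8.65 + 2.35*2 = 13.35
i=3: S_3 = 8.65 + 2.35*3 = 15.7
i=4: S_4 = 8.65 + 2.35*4 = 18.05
i=5: S_5 = 8.65 + 2.35*5 = 20.4
The first 6 terms are: [8.65, 11.0, 13.35, 15.7, 18.05, 20.4]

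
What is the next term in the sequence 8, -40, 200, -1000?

Ratios: -40 / 8 = -5.0
This is a geometric sequence with common ratio r = -5.
Next term = -1000 * -5 = 5000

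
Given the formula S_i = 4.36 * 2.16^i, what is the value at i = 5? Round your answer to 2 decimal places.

S_5 = 4.36 * 2.16^5 ≈ 4.36 * 47.0185 ≈ 205.0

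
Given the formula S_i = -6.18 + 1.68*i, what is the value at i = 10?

S_10 = -6.18 + 1.68*10 = -6.18 + 16.8 = 10.62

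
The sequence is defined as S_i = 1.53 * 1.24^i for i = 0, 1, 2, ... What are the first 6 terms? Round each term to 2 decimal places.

This is a geometric sequence.
i=0: S_0 = 1.53 * 1.24^0 = 1.53
i=1: S_1 = 1.53 * 1.24^1 ≈ 1.9
i=2: S_2 = 1.53 * 1.24^2 ≈ 2.35
i=3: S_3 = 1.53 * 1.24^3 ≈ 2.92
i=4: S_4 = 1.53 * 1.24^4 ≈ 3.62
i=5: S_5 = 1.53 * 1.24^5 ≈ 4.49
The first 6 terms are: [1.53, 1.9, 2.35, 2.92, 3.62, 4.49]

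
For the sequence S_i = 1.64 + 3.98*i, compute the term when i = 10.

S_10 = 1.64 + 3.98*10 = 1.64 + 39.8 = 41.44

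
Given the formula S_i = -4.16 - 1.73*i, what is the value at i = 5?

S_5 = -4.16 + -1.73*5 = -4.16 + -8.65 = -12.81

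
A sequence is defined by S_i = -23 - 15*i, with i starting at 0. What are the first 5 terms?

This is an arithmetic sequence.
i=0: S_0 = -23 + -15*0 = -23
i=1: S_1 = -23 + -15*1 = -38
i=2: S_2 = -23 + -15*2 = -53
i=3: S_3 = -23 + -15*3 = -68
i=4: S_4 = -23 + -15*4 = -83
The first 5 terms are: [-23, -38, -53, -68, -83]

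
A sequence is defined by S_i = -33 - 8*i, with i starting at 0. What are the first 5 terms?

This is an arithmetic sequence.
i=0: S_0 = -33 + -8*0 = -33
i=1: S_1 = -33 + -8*1 = -41
i=2: S_2 = -33 + -8*2 = -49
i=3: S_3 = -33 + -8*3 = -57
i=4: S_4 = -33 + -8*4 = -65
The first 5 terms are: [-33, -41, -49, -57, -65]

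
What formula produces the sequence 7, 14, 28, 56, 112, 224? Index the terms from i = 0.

Check ratios: 14 / 7 = 2.0
Common ratio r = 2.
First term a = 7.
Formula: S_i = 7 * 2^i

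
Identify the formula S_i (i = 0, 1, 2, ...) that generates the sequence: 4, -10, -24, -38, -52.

Check differences: -10 - 4 = -14
-24 - -10 = -14
Common difference d = -14.
First term a = 4.
Formula: S_i = 4 - 14*i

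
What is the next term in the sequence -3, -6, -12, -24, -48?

Ratios: -6 / -3 = 2.0
This is a geometric sequence with common ratio r = 2.
Next term = -48 * 2 = -96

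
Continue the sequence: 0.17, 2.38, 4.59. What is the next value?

Differences: 2.38 - 0.17 = 2.21
This is an arithmetic sequence with common difference d = 2.21.
Next term = 4.59 + 2.21 = 6.8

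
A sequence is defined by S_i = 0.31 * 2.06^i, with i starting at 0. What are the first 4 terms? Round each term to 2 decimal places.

This is a geometric sequence.
i=0: S_0 = 0.31 * 2.06^0 = 0.31
i=1: S_1 = 0.31 * 2.06^1 ≈ 0.64
i=2: S_2 = 0.31 * 2.06^2 ≈ 1.32
i=3: S_3 = 0.31 * 2.06^3 ≈ 2.71
The first 4 terms are: [0.31, 0.64, 1.32, 2.71]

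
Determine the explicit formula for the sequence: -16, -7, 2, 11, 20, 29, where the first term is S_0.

Check differences: -7 - -16 = 9
2 - -7 = 9
Common difference d = 9.
First term a = -16.
Formula: S_i = -16 + 9*i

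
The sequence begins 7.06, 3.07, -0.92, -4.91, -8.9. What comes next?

Differences: 3.07 - 7.06 = -3.99
This is an arithmetic sequence with common difference d = -3.99.
Next term = -8.9 + -3.99 = -12.89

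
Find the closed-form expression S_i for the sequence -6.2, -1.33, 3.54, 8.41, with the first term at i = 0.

Check differences: -1.33 - -6.2 = 4.87
3.54 - -1.33 = 4.87
Common difference d = 4.87.
First term a = -6.2.
Formula: S_i = -6.20 + 4.87*i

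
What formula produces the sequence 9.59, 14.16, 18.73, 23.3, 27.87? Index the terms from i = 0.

Check differences: 14.16 - 9.59 = 4.57
18.73 - 14.16 = 4.57
Common difference d = 4.57.
First term a = 9.59.
Formula: S_i = 9.59 + 4.57*i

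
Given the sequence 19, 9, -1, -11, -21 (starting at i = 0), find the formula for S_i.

Check differences: 9 - 19 = -10
-1 - 9 = -10
Common difference d = -10.
First term a = 19.
Formula: S_i = 19 - 10*i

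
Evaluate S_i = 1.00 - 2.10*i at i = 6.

S_6 = 1.0 + -2.1*6 = 1.0 + -12.6 = -11.6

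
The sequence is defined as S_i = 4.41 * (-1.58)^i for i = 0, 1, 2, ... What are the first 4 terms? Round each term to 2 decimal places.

This is a geometric sequence.
i=0: S_0 = 4.41 * (-1.58)^0 = 4.41
i=1: S_1 = 4.41 * (-1.58)^1 ≈ -6.97
i=2: S_2 = 4.41 * (-1.58)^2 ≈ 11.01
i=3: S_3 = 4.41 * (-1.58)^3 ≈ -17.39
The first 4 terms are: [4.41, -6.97, 11.01, -17.39]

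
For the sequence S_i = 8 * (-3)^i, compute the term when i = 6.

S_6 = 8 * (-3)^6 = 8 * 729 = 5832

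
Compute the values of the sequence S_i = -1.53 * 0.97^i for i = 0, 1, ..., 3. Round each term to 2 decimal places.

This is a geometric sequence.
i=0: S_0 = -1.53 * 0.97^0 = -1.53
i=1: S_1 = -1.53 * 0.97^1 ≈ -1.48
i=2: S_2 = -1.53 * 0.97^2 ≈ -1.44
i=3: S_3 = -1.53 * 0.97^3 ≈ -1.4
The first 4 terms are: [-1.53, -1.48, -1.44, -1.4]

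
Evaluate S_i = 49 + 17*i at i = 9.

S_9 = 49 + 17*9 = 49 + 153 = 202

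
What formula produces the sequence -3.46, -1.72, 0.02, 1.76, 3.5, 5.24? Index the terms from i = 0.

Check differences: -1.72 - -3.46 = 1.74
0.02 - -1.72 = 1.74
Common difference d = 1.74.
First term a = -3.46.
Formula: S_i = -3.46 + 1.74*i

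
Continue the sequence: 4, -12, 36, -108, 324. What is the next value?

Ratios: -12 / 4 = -3.0
This is a geometric sequence with common ratio r = -3.
Next term = 324 * -3 = -972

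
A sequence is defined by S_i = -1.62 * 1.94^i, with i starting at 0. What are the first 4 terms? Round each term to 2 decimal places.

This is a geometric sequence.
i=0: S_0 = -1.62 * 1.94^0 = -1.62
i=1: S_1 = -1.62 * 1.94^1 ≈ -3.14
i=2: S_2 = -1.62 * 1.94^2 ≈ -6.1
i=3: S_3 = -1.62 * 1.94^3 ≈ -11.83
The first 4 terms are: [-1.62, -3.14, -6.1, -11.83]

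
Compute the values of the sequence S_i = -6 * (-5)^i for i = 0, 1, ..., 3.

This is a geometric sequence.
i=0: S_0 = -6 * (-5)^0 = -6
i=1: S_1 = -6 * (-5)^1 = 30
i=2: S_2 = -6 * (-5)^2 = -150
i=3: S_3 = -6 * (-5)^3 = 750
The first 4 terms are: [-6, 30, -150, 750]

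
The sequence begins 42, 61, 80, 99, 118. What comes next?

Differences: 61 - 42 = 19
This is an arithmetic sequence with common difference d = 19.
Next term = 118 + 19 = 137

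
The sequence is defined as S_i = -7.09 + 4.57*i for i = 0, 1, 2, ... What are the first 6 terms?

This is an arithmetic sequence.
i=0: S_0 = -7.09 + 4.57*0 = -7.09
i=1: S_1 = -7.09 + 4.57*1 = -2.52
i=2: S_2 = -7.09 + 4.57*2 = 2.05
i=3: S_3 = -7.09 + 4.57*3 = 6.62
i=4: S_4 = -7.09 + 4.57*4 = 11.19
i=5: S_5 = -7.09 + 4.57*5 = 15.76
The first 6 terms are: [-7.09, -2.52, 2.05, 6.62, 11.19, 15.76]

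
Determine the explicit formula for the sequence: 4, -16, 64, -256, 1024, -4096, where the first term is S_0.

Check ratios: -16 / 4 = -4.0
Common ratio r = -4.
First term a = 4.
Formula: S_i = 4 * (-4)^i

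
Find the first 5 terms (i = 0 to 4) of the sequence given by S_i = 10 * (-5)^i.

This is a geometric sequence.
i=0: S_0 = 10 * (-5)^0 = 10
i=1: S_1 = 10 * (-5)^1 = -50
i=2: S_2 = 10 * (-5)^2 = 250
i=3: S_3 = 10 * (-5)^3 = -1250
i=4: S_4 = 10 * (-5)^4 = 6250
The first 5 terms are: [10, -50, 250, -1250, 6250]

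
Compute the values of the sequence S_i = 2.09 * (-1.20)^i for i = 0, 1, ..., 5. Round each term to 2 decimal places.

This is a geometric sequence.
i=0: S_0 = 2.09 * (-1.2)^0 = 2.09
i=1: S_1 = 2.09 * (-1.2)^1 ≈ -2.51
i=2: S_2 = 2.09 * (-1.2)^2 ≈ 3.01
i=3: S_3 = 2.09 * (-1.2)^3 ≈ -3.61
i=4: S_4 = 2.09 * (-1.2)^4 ≈ 4.33
i=5: S_5 = 2.09 * (-1.2)^5 ≈ -5.2
The first 6 terms are: [2.09, -2.51, 3.01, -3.61, 4.33, -5.2]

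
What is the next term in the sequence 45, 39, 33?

Differences: 39 - 45 = -6
This is an arithmetic sequence with common difference d = -6.
Next term = 33 + -6 = 27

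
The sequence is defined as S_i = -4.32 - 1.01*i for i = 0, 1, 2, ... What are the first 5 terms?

This is an arithmetic sequence.
i=0: S_0 = -4.32 + -1.01*0 = -4.32
i=1: S_1 = -4.32 + -1.01*1 = -5.33
i=2: S_2 = -4.32 + -1.01*2 = -6.34
i=3: S_3 = -4.32 + -1.01*3 = -7.35
i=4: S_4 = -4.32 + -1.01*4 = -8.36
The first 5 terms are: [-4.32, -5.33, -6.34, -7.35, -8.36]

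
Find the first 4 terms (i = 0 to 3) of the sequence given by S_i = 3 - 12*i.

This is an arithmetic sequence.
i=0: S_0 = 3 + -12*0 = 3
i=1: S_1 = 3 + -12*1 = -9
i=2: S_2 = 3 + -12*2 = -21
i=3: S_3 = 3 + -12*3 = -33
The first 4 terms are: [3, -9, -21, -33]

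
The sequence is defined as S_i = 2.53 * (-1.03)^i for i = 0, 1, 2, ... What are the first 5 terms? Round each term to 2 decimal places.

This is a geometric sequence.
i=0: S_0 = 2.53 * (-1.03)^0 = 2.53
i=1: S_1 = 2.53 * (-1.03)^1 ≈ -2.61
i=2: S_2 = 2.53 * (-1.03)^2 ≈ 2.68
i=3: S_3 = 2.53 * (-1.03)^3 ≈ -2.76
i=4: S_4 = 2.53 * (-1.03)^4 ≈ 2.85
The first 5 terms are: [2.53, -2.61, 2.68, -2.76, 2.85]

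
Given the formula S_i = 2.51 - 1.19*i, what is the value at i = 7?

S_7 = 2.51 + -1.19*7 = 2.51 + -8.33 = -5.82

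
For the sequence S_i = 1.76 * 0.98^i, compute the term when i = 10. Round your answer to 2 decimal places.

S_10 = 1.76 * 0.98^10 ≈ 1.76 * 0.8171 ≈ 1.44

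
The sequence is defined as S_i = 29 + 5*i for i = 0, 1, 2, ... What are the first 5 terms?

This is an arithmetic sequence.
i=0: S_0 = 29 + 5*0 = 29
i=1: S_1 = 29 + 5*1 = 34
i=2: S_2 = 29 + 5*2 = 39
i=3: S_3 = 29 + 5*3 = 44
i=4: S_4 = 29 + 5*4 = 49
The first 5 terms are: [29, 34, 39, 44, 49]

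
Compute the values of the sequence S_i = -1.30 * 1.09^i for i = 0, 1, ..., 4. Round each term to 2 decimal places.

This is a geometric sequence.
i=0: S_0 = -1.3 * 1.09^0 = -1.3
i=1: S_1 = -1.3 * 1.09^1 ≈ -1.42
i=2: S_2 = -1.3 * 1.09^2 ≈ -1.54
i=3: S_3 = -1.3 * 1.09^3 ≈ -1.68
i=4: S_4 = -1.3 * 1.09^4 ≈ -1.84
The first 5 terms are: [-1.3, -1.42, -1.54, -1.68, -1.84]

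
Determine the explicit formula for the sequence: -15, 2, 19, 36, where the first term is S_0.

Check differences: 2 - -15 = 17
19 - 2 = 17
Common difference d = 17.
First term a = -15.
Formula: S_i = -15 + 17*i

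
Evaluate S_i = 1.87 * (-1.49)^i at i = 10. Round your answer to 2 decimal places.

S_10 = 1.87 * (-1.49)^10 ≈ 1.87 * 53.934 ≈ 100.86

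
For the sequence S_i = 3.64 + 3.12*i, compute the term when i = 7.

S_7 = 3.64 + 3.12*7 = 3.64 + 21.84 = 25.48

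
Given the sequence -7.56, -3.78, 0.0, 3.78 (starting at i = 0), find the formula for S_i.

Check differences: -3.78 - -7.56 = 3.78
0.0 - -3.78 = 3.78
Common difference d = 3.78.
First term a = -7.56.
Formula: S_i = -7.56 + 3.78*i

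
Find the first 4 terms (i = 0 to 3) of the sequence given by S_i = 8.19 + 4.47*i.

This is an arithmetic sequence.
i=0: S_0 = 8.19 + 4.47*0 = 8.19
i=1: S_1 = 8.19 + 4.47*1 = 12.66
i=2: S_2 = 8.19 + 4.47*2 = 17.13
i=3: S_3 = 8.19 + 4.47*3 = 21.6
The first 4 terms are: [8.19, 12.66, 17.13, 21.6]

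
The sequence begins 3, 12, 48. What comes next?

Ratios: 12 / 3 = 4.0
This is a geometric sequence with common ratio r = 4.
Next term = 48 * 4 = 192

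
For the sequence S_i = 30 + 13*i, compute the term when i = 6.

S_6 = 30 + 13*6 = 30 + 78 = 108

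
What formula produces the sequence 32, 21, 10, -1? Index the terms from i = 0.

Check differences: 21 - 32 = -11
10 - 21 = -11
Common difference d = -11.
First term a = 32.
Formula: S_i = 32 - 11*i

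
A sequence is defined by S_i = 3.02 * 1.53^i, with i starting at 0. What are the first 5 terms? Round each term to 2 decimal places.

This is a geometric sequence.
i=0: S_0 = 3.02 * 1.53^0 = 3.02
i=1: S_1 = 3.02 * 1.53^1 ≈ 4.62
i=2: S_2 = 3.02 * 1.53^2 ≈ 7.07
i=3: S_3 = 3.02 * 1.53^3 ≈ 10.82
i=4: S_4 = 3.02 * 1.53^4 ≈ 16.55
The first 5 terms are: [3.02, 4.62, 7.07, 10.82, 16.55]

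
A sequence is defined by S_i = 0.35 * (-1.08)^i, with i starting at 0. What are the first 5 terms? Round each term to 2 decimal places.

This is a geometric sequence.
i=0: S_0 = 0.35 * (-1.08)^0 = 0.35
i=1: S_1 = 0.35 * (-1.08)^1 ≈ -0.38
i=2: S_2 = 0.35 * (-1.08)^2 ≈ 0.41
i=3: S_3 = 0.35 * (-1.08)^3 ≈ -0.44
i=4: S_4 = 0.35 * (-1.08)^4 ≈ 0.48
The first 5 terms are: [0.35, -0.38, 0.41, -0.44, 0.48]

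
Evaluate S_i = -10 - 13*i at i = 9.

S_9 = -10 + -13*9 = -10 + -117 = -127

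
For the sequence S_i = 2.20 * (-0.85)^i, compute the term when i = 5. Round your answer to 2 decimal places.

S_5 = 2.2 * (-0.85)^5 ≈ 2.2 * -0.4437 ≈ -0.98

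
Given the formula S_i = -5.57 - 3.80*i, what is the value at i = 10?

S_10 = -5.57 + -3.8*10 = -5.57 + -38.0 = -43.57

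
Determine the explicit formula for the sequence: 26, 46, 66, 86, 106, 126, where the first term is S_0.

Check differences: 46 - 26 = 20
66 - 46 = 20
Common difference d = 20.
First term a = 26.
Formula: S_i = 26 + 20*i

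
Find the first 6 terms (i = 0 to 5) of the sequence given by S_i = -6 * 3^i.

This is a geometric sequence.
i=0: S_0 = -6 * 3^0 = -6
i=1: S_1 = -6 * 3^1 = -18
i=2: S_2 = -6 * 3^2 = -54
i=3: S_3 = -6 * 3^3 = -162
i=4: S_4 = -6 * 3^4 = -486
i=5: S_5 = -6 * 3^5 = -1458
The first 6 terms are: [-6, -18, -54, -162, -486, -1458]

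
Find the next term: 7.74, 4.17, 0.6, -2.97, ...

Differences: 4.17 - 7.74 = -3.57
This is an arithmetic sequence with common difference d = -3.57.
Next term = -2.97 + -3.57 = -6.54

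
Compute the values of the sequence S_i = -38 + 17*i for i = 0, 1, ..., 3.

This is an arithmetic sequence.
i=0: S_0 = -38 + 17*0 = -38
i=1: S_1 = -38 + 17*1 = -21
i=2: S_2 = -38 + 17*2 = -4
i=3: S_3 = -38 + 17*3 = 13
The first 4 terms are: [-38, -21, -4, 13]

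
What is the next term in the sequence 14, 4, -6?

Differences: 4 - 14 = -10
This is an arithmetic sequence with common difference d = -10.
Next term = -6 + -10 = -16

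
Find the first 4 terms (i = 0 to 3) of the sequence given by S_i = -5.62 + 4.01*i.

This is an arithmetic sequence.
i=0: S_0 = -5.62 + 4.01*0 = -5.62
i=1: S_1 = -5.62 + 4.01*1 = -1.61
i=2: S_2 = -5.62 + 4.01*2 = 2.4
i=3: S_3 = -5.62 + 4.01*3 = 6.41
The first 4 terms are: [-5.62, -1.61, 2.4, 6.41]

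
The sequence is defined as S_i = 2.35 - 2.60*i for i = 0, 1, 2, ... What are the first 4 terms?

This is an arithmetic sequence.
i=0: S_0 = 2.35 + -2.6*0 = 2.35
i=1: S_1 = 2.35 + -2.6*1 = -0.25
i=2: S_2 = 2.35 + -2.6*2 = -2.85
i=3: S_3 = 2.35 + -2.6*3 = -5.45
The first 4 terms are: [2.35, -0.25, -2.85, -5.45]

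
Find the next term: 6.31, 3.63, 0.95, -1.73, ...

Differences: 3.63 - 6.31 = -2.68
This is an arithmetic sequence with common difference d = -2.68.
Next term = -1.73 + -2.68 = -4.41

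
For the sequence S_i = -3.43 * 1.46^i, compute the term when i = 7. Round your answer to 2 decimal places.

S_7 = -3.43 * 1.46^7 ≈ -3.43 * 14.1407 ≈ -48.5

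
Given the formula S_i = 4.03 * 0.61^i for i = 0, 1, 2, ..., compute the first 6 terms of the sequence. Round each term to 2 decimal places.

This is a geometric sequence.
i=0: S_0 = 4.03 * 0.61^0 = 4.03
i=1: S_1 = 4.03 * 0.61^1 ≈ 2.46
i=2: S_2 = 4.03 * 0.61^2 ≈ 1.5
i=3: S_3 = 4.03 * 0.61^3 ≈ 0.91
i=4: S_4 = 4.03 * 0.61^4 ≈ 0.56
i=5: S_5 = 4.03 * 0.61^5 ≈ 0.34
The first 6 terms are: [4.03, 2.46, 1.5, 0.91, 0.56, 0.34]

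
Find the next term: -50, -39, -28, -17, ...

Differences: -39 - -50 = 11
This is an arithmetic sequence with common difference d = 11.
Next term = -17 + 11 = -6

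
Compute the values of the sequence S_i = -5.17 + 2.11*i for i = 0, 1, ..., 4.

This is an arithmetic sequence.
i=0: S_0 = -5.17 + 2.11*0 = -5.17
i=1: S_1 = -5.17 + 2.11*1 = -3.06
i=2: S_2 = -5.17 + 2.11*2 = -0.95
i=3: S_3 = -5.17 + 2.11*3 = 1.16
i=4: S_4 = -5.17 + 2.11*4 = 3.27
The first 5 terms are: [-5.17, -3.06, -0.95, 1.16, 3.27]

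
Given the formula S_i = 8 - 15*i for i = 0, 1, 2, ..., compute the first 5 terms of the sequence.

This is an arithmetic sequence.
i=0: S_0 = 8 + -15*0 = 8
i=1: S_1 = 8 + -15*1 = -7
i=2: S_2 = 8 + -15*2 = -22
i=3: S_3 = 8 + -15*3 = -37
i=4: S_4 = 8 + -15*4 = -52
The first 5 terms are: [8, -7, -22, -37, -52]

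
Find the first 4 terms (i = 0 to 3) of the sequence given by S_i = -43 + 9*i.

This is an arithmetic sequence.
i=0: S_0 = -43 + 9*0 = -43
i=1: S_1 = -43 + 9*1 = -34
i=2: S_2 = -43 + 9*2 = -25
i=3: S_3 = -43 + 9*3 = -16
The first 4 terms are: [-43, -34, -25, -16]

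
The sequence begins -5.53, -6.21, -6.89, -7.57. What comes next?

Differences: -6.21 - -5.53 = -0.68
This is an arithmetic sequence with common difference d = -0.68.
Next term = -7.57 + -0.68 = -8.25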